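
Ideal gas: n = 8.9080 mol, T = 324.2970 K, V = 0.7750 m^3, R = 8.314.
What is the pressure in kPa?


P = nRT/V = 8.9080 * 8.314 * 324.2970 / 0.7750
= 24017.7964 / 0.7750 = 30990.7051 Pa = 30.9907 kPa

30.9907 kPa


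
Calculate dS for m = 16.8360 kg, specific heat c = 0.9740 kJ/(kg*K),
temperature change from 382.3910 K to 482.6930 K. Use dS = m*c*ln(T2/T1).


T2/T1 = 1.2623
ln(T2/T1) = 0.2329
dS = 16.8360 * 0.9740 * 0.2329 = 3.8198 kJ/K

3.8198 kJ/K


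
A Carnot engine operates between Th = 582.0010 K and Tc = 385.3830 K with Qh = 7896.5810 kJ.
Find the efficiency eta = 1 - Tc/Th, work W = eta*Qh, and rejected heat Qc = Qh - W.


eta = 1 - 385.3830/582.0010 = 0.3378
W = 0.3378 * 7896.5810 = 2667.7101 kJ
Qc = 7896.5810 - 2667.7101 = 5228.8709 kJ

eta = 33.7831%, W = 2667.7101 kJ, Qc = 5228.8709 kJ


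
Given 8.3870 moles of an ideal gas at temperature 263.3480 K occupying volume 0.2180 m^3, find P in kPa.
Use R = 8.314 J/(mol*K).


P = nRT/V = 8.3870 * 8.314 * 263.3480 / 0.2180
= 18363.1291 / 0.2180 = 84234.5372 Pa = 84.2345 kPa

84.2345 kPa


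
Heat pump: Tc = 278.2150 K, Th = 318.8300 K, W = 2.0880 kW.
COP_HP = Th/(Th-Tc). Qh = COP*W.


COP = 318.8300 / 40.6150 = 7.8501
Qh = 7.8501 * 2.0880 = 16.3909 kW

COP = 7.8501, Qh = 16.3909 kW


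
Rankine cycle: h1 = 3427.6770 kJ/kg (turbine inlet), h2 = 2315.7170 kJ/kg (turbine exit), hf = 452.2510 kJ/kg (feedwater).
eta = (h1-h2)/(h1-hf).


W = 1111.9600 kJ/kg
Q_in = 2975.4260 kJ/kg
eta = 0.3737 = 37.3715%

eta = 37.3715%


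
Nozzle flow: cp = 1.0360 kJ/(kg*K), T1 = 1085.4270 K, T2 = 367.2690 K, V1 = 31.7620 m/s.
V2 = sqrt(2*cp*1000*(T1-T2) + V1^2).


dT = 718.1580 K
2*cp*1000*dT = 1488023.3760
V1^2 = 1008.8246
V2 = sqrt(1489032.2006) = 1220.2591 m/s

1220.2591 m/s


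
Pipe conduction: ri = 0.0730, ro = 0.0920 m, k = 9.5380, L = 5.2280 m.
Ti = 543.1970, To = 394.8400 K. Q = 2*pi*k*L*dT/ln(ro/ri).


dT = 148.3570 K
ln(ro/ri) = 0.2313
Q = 2*pi*9.5380*5.2280*148.3570 / 0.2313 = 200932.6317 W

200932.6317 W


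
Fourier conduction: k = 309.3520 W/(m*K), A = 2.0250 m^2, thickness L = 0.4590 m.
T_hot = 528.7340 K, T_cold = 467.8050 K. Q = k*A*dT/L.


dT = 60.9290 K
Q = 309.3520 * 2.0250 * 60.9290 / 0.4590 = 83155.1824 W

83155.1824 W


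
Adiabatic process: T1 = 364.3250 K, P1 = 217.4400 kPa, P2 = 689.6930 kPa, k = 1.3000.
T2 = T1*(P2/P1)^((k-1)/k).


(k-1)/k = 0.2308
(P2/P1)^exp = 1.3052
T2 = 364.3250 * 1.3052 = 475.5294 K

475.5294 K


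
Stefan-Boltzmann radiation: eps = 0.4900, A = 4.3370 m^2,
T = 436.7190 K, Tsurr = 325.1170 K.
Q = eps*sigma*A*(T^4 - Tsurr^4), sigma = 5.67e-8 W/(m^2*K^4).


T^4 = 3.6375e+10
Tsurr^4 = 1.1173e+10
Q = 0.4900 * 5.67e-8 * 4.3370 * 2.5203e+10 = 3036.8000 W

3036.8000 W


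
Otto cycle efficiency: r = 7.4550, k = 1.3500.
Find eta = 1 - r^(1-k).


r^(k-1) = 2.0200
eta = 1 - 1/2.0200 = 0.5050 = 50.4957%

50.4957%


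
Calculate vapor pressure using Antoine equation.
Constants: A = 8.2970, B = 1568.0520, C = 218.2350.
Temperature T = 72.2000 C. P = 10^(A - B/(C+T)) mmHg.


C+T = 290.4350
B/(C+T) = 5.3990
log10(P) = 8.2970 - 5.3990 = 2.8980
P = 10^2.8980 = 790.7198 mmHg

790.7198 mmHg


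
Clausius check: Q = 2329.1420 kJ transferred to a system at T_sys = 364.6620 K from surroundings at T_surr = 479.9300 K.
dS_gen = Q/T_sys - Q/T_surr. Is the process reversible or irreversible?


dS_sys = 2329.1420/364.6620 = 6.3871 kJ/K
dS_surr = -2329.1420/479.9300 = -4.8531 kJ/K
dS_gen = 6.3871 - 4.8531 = 1.5340 kJ/K (irreversible)

dS_gen = 1.5340 kJ/K, irreversible


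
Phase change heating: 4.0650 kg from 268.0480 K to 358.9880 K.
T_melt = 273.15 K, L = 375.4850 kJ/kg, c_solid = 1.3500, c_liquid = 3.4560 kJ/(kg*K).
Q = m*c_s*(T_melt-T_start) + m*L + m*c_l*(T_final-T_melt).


Q1 (sensible, solid) = 4.0650 * 1.3500 * 5.1020 = 27.9985 kJ
Q2 (latent) = 4.0650 * 375.4850 = 1526.3465 kJ
Q3 (sensible, liquid) = 4.0650 * 3.4560 * 85.8380 = 1205.9072 kJ
Q_total = 2760.2522 kJ

2760.2522 kJ


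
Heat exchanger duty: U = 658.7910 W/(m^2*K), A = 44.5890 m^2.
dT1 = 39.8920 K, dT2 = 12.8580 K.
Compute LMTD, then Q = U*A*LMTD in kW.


LMTD = 23.8772 K
Q = 658.7910 * 44.5890 * 23.8772 = 701388.8539 W = 701.3889 kW

701.3889 kW


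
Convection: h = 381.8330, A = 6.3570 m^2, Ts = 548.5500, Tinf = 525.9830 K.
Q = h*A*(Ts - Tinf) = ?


dT = 22.5670 K
Q = 381.8330 * 6.3570 * 22.5670 = 54777.1585 W

54777.1585 W


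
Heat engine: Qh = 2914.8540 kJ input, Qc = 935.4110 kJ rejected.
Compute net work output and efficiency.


W = 2914.8540 - 935.4110 = 1979.4430 kJ
eta = 1979.4430 / 2914.8540 = 0.6791 = 67.9088%

W = 1979.4430 kJ, eta = 67.9088%


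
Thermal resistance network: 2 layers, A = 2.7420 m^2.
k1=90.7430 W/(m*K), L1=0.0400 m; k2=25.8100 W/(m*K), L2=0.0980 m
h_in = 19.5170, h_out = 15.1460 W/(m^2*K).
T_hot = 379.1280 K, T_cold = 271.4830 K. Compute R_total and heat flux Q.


R_conv_in = 1/(19.5170*2.7420) = 0.0187
R_1 = 0.0400/(90.7430*2.7420) = 0.0002
R_2 = 0.0980/(25.8100*2.7420) = 0.0014
R_conv_out = 1/(15.1460*2.7420) = 0.0241
R_total = 0.0443 K/W
Q = 107.6450 / 0.0443 = 2429.3377 W

R_total = 0.0443 K/W, Q = 2429.3377 W


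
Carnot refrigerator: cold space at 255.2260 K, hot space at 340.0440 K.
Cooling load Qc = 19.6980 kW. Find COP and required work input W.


COP = 255.2260 / 84.8180 = 3.0091
W = 19.6980 / 3.0091 = 6.5461 kW

COP = 3.0091, W = 6.5461 kW


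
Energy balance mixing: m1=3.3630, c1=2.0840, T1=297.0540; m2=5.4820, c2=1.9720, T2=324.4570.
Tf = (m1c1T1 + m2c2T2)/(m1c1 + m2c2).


num = 5589.4443
den = 17.8190
Tf = 313.6790 K

313.6790 K


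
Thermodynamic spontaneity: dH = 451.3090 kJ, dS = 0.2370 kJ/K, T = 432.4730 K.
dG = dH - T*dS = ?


T*dS = 432.4730 * 0.2370 = 102.4961 kJ
dG = 451.3090 - 102.4961 = 348.8129 kJ (non-spontaneous)

dG = 348.8129 kJ, non-spontaneous


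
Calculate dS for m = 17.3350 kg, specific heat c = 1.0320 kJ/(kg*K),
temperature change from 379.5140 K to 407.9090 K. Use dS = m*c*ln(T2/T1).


T2/T1 = 1.0748
ln(T2/T1) = 0.0722
dS = 17.3350 * 1.0320 * 0.0722 = 1.2908 kJ/K

1.2908 kJ/K


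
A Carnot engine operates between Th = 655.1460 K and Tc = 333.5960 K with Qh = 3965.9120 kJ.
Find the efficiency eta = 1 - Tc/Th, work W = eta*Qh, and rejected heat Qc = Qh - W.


eta = 1 - 333.5960/655.1460 = 0.4908
W = 0.4908 * 3965.9120 = 1946.4959 kJ
Qc = 3965.9120 - 1946.4959 = 2019.4161 kJ

eta = 49.0807%, W = 1946.4959 kJ, Qc = 2019.4161 kJ


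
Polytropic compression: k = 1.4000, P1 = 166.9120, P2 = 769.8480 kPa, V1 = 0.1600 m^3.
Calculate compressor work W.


(k-1)/k = 0.2857
(P2/P1)^exp = 1.5477
W = 3.5000 * 166.9120 * 0.1600 * (1.5477 - 1) = 51.1952 kJ

51.1952 kJ


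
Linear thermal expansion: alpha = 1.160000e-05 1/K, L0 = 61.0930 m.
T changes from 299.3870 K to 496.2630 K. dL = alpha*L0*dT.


dT = 196.8760 K
dL = 1.160000e-05 * 61.0930 * 196.8760 = 0.139522 m
L_final = 61.232522 m

dL = 0.139522 m


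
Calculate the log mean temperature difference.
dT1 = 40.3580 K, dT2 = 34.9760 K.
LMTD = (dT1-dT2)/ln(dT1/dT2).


dT1/dT2 = 1.1539
ln(dT1/dT2) = 0.1431
LMTD = 5.3820 / 0.1431 = 37.6028 K

37.6028 K


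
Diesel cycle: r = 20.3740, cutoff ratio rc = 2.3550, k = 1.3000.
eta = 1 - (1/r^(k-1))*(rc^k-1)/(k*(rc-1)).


r^(k-1) = 2.4701
rc^k = 3.0450
eta = 0.5300 = 53.0009%

53.0009%


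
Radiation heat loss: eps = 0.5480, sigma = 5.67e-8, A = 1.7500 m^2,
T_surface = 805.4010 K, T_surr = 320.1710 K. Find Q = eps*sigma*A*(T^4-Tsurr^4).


T^4 = 4.2077e+11
Tsurr^4 = 1.0508e+10
Q = 0.5480 * 5.67e-8 * 1.7500 * 4.1027e+11 = 22308.3139 W

22308.3139 W


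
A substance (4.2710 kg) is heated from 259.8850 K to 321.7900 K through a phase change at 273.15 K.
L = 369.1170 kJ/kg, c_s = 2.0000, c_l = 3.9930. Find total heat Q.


Q1 (sensible, solid) = 4.2710 * 2.0000 * 13.2650 = 113.3096 kJ
Q2 (latent) = 4.2710 * 369.1170 = 1576.4987 kJ
Q3 (sensible, liquid) = 4.2710 * 3.9930 * 48.6400 = 829.5116 kJ
Q_total = 2519.3199 kJ

2519.3199 kJ


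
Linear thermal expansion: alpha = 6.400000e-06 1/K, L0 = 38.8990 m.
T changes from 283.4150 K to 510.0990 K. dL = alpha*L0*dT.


dT = 226.6840 K
dL = 6.400000e-06 * 38.8990 * 226.6840 = 0.056434 m
L_final = 38.955434 m

dL = 0.056434 m


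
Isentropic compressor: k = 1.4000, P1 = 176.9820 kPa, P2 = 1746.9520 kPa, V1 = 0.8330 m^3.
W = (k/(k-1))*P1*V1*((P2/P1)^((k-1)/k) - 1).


(k-1)/k = 0.2857
(P2/P1)^exp = 1.9235
W = 3.5000 * 176.9820 * 0.8330 * (1.9235 - 1) = 476.5368 kJ

476.5368 kJ


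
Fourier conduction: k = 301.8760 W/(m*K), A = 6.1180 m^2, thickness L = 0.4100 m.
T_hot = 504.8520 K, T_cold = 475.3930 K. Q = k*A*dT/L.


dT = 29.4590 K
Q = 301.8760 * 6.1180 * 29.4590 / 0.4100 = 132700.3912 W

132700.3912 W


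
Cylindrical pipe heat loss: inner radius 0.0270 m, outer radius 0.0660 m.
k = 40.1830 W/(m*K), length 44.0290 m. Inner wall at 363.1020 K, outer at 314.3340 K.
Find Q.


dT = 48.7680 K
ln(ro/ri) = 0.8938
Q = 2*pi*40.1830*44.0290*48.7680 / 0.8938 = 606522.5562 W

606522.5562 W


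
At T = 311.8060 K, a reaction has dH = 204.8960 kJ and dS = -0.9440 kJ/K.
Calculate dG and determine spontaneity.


T*dS = 311.8060 * -0.9440 = -294.3449 kJ
dG = 204.8960 + 294.3449 = 499.2409 kJ (non-spontaneous)

dG = 499.2409 kJ, non-spontaneous


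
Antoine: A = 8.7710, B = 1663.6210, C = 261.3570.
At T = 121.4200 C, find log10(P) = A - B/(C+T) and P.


C+T = 382.7770
B/(C+T) = 4.3462
log10(P) = 8.7710 - 4.3462 = 4.4248
P = 10^4.4248 = 26595.7038 mmHg

26595.7038 mmHg


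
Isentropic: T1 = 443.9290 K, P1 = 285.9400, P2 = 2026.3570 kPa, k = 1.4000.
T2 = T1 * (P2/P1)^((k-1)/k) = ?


(k-1)/k = 0.2857
(P2/P1)^exp = 1.7498
T2 = 443.9290 * 1.7498 = 776.7776 K

776.7776 K


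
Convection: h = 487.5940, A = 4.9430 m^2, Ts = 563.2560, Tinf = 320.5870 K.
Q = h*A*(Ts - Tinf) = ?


dT = 242.6690 K
Q = 487.5940 * 4.9430 * 242.6690 = 584875.2769 W

584875.2769 W


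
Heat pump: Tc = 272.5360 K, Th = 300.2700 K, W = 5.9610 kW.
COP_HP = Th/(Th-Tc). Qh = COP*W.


COP = 300.2700 / 27.7340 = 10.8268
Qh = 10.8268 * 5.9610 = 64.5385 kW

COP = 10.8268, Qh = 64.5385 kW


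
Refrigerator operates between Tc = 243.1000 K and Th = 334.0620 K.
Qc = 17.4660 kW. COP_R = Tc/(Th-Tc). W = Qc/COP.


COP = 243.1000 / 90.9620 = 2.6725
W = 17.4660 / 2.6725 = 6.5353 kW

COP = 2.6725, W = 6.5353 kW


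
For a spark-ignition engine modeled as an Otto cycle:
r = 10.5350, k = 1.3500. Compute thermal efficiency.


r^(k-1) = 2.2799
eta = 1 - 1/2.2799 = 0.5614 = 56.1391%

56.1391%


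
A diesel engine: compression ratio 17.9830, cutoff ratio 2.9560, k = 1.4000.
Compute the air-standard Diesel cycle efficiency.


r^(k-1) = 3.1765
rc^k = 4.5602
eta = 0.5907 = 59.0706%

59.0706%


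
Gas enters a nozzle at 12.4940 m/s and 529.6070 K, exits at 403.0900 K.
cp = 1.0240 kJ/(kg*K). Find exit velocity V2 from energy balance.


dT = 126.5170 K
2*cp*1000*dT = 259106.8160
V1^2 = 156.1000
V2 = sqrt(259262.9160) = 509.1787 m/s

509.1787 m/s


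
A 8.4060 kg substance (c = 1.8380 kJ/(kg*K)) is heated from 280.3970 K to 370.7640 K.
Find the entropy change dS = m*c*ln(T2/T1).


T2/T1 = 1.3223
ln(T2/T1) = 0.2794
dS = 8.4060 * 1.8380 * 0.2794 = 4.3162 kJ/K

4.3162 kJ/K


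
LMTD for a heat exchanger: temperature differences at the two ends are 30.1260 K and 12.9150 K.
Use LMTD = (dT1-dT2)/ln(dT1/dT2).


dT1/dT2 = 2.3326
ln(dT1/dT2) = 0.8470
LMTD = 17.2110 / 0.8470 = 20.3200 K

20.3200 K


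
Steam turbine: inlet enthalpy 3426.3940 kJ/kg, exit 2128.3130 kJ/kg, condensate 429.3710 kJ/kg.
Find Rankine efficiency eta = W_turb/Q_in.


W = 1298.0810 kJ/kg
Q_in = 2997.0230 kJ/kg
eta = 0.4331 = 43.3123%

eta = 43.3123%


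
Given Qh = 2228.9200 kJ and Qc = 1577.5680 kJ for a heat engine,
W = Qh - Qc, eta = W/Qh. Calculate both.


W = 2228.9200 - 1577.5680 = 651.3520 kJ
eta = 651.3520 / 2228.9200 = 0.2922 = 29.2228%

W = 651.3520 kJ, eta = 29.2228%


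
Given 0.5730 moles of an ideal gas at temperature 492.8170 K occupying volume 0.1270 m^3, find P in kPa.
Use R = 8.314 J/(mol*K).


P = nRT/V = 0.5730 * 8.314 * 492.8170 / 0.1270
= 2347.7417 / 0.1270 = 18486.1555 Pa = 18.4862 kPa

18.4862 kPa


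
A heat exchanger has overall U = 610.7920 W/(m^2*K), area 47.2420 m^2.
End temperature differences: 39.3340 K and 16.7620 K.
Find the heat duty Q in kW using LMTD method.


LMTD = 26.4627 K
Q = 610.7920 * 47.2420 * 26.4627 = 763581.5446 W = 763.5815 kW

763.5815 kW


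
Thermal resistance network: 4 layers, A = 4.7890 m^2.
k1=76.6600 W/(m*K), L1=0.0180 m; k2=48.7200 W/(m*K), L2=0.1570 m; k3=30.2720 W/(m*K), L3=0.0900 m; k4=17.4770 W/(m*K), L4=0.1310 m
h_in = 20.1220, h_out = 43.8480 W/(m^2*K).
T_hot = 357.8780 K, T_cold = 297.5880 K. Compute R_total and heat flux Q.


R_conv_in = 1/(20.1220*4.7890) = 0.0104
R_1 = 0.0180/(76.6600*4.7890) = 4.9030e-05
R_2 = 0.1570/(48.7200*4.7890) = 0.0007
R_3 = 0.0900/(30.2720*4.7890) = 0.0006
R_4 = 0.1310/(17.4770*4.7890) = 0.0016
R_conv_out = 1/(43.8480*4.7890) = 0.0048
R_total = 0.0180 K/W
Q = 60.2900 / 0.0180 = 3340.6545 W

R_total = 0.0180 K/W, Q = 3340.6545 W


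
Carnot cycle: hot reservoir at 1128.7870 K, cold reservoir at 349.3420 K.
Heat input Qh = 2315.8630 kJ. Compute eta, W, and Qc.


eta = 1 - 349.3420/1128.7870 = 0.6905
W = 0.6905 * 2315.8630 = 1599.1395 kJ
Qc = 2315.8630 - 1599.1395 = 716.7235 kJ

eta = 69.0516%, W = 1599.1395 kJ, Qc = 716.7235 kJ


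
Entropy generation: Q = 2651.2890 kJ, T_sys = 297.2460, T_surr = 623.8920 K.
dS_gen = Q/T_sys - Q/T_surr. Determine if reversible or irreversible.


dS_sys = 2651.2890/297.2460 = 8.9195 kJ/K
dS_surr = -2651.2890/623.8920 = -4.2496 kJ/K
dS_gen = 8.9195 - 4.2496 = 4.6699 kJ/K (irreversible)

dS_gen = 4.6699 kJ/K, irreversible


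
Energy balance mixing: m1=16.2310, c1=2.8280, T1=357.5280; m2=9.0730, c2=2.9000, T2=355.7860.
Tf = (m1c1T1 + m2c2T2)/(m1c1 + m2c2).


num = 25772.3230
den = 72.2130
Tf = 356.8933 K

356.8933 K


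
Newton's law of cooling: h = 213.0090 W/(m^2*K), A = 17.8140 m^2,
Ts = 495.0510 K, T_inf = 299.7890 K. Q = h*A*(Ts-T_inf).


dT = 195.2620 K
Q = 213.0090 * 17.8140 * 195.2620 = 740929.9237 W

740929.9237 W


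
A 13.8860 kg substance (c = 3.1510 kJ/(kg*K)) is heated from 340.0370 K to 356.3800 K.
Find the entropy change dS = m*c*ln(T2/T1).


T2/T1 = 1.0481
ln(T2/T1) = 0.0469
dS = 13.8860 * 3.1510 * 0.0469 = 2.0540 kJ/K

2.0540 kJ/K


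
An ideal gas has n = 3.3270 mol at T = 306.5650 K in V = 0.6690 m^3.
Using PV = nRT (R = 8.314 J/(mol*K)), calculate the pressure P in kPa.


P = nRT/V = 3.3270 * 8.314 * 306.5650 / 0.6690
= 8479.7958 / 0.6690 = 12675.3300 Pa = 12.6753 kPa

12.6753 kPa


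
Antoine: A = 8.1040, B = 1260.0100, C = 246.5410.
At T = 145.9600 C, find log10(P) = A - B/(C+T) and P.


C+T = 392.5010
B/(C+T) = 3.2102
log10(P) = 8.1040 - 3.2102 = 4.8938
P = 10^4.8938 = 78305.3831 mmHg

78305.3831 mmHg


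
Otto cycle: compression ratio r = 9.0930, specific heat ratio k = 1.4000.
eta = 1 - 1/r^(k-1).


r^(k-1) = 2.4181
eta = 1 - 1/2.4181 = 0.5865 = 58.6460%

58.6460%


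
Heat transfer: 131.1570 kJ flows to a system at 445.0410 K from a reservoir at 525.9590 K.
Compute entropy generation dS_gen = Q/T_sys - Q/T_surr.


dS_sys = 131.1570/445.0410 = 0.2947 kJ/K
dS_surr = -131.1570/525.9590 = -0.2494 kJ/K
dS_gen = 0.2947 - 0.2494 = 0.0453 kJ/K (irreversible)

dS_gen = 0.0453 kJ/K, irreversible


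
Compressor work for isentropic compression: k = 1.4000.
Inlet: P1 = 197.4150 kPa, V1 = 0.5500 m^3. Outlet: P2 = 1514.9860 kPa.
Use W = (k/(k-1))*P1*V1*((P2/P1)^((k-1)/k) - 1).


(k-1)/k = 0.2857
(P2/P1)^exp = 1.7901
W = 3.5000 * 197.4150 * 0.5500 * (1.7901 - 1) = 300.2380 kJ

300.2380 kJ


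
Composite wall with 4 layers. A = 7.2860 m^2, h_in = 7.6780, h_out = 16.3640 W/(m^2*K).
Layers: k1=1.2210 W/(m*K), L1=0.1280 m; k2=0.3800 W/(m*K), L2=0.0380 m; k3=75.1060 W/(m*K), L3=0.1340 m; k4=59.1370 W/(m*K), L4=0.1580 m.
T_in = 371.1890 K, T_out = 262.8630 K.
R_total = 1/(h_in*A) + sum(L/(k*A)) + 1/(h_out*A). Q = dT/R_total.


R_conv_in = 1/(7.6780*7.2860) = 0.0179
R_1 = 0.1280/(1.2210*7.2860) = 0.0144
R_2 = 0.0380/(0.3800*7.2860) = 0.0137
R_3 = 0.1340/(75.1060*7.2860) = 0.0002
R_4 = 0.1580/(59.1370*7.2860) = 0.0004
R_conv_out = 1/(16.3640*7.2860) = 0.0084
R_total = 0.0550 K/W
Q = 108.3260 / 0.0550 = 1970.0060 W

R_total = 0.0550 K/W, Q = 1970.0060 W


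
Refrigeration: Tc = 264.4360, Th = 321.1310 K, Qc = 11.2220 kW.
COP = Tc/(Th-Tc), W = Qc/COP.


COP = 264.4360 / 56.6950 = 4.6642
W = 11.2220 / 4.6642 = 2.4060 kW

COP = 4.6642, W = 2.4060 kW


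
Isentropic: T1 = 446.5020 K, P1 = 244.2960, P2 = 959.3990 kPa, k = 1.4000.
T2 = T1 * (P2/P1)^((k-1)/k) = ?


(k-1)/k = 0.2857
(P2/P1)^exp = 1.4782
T2 = 446.5020 * 1.4782 = 660.0265 K

660.0265 K


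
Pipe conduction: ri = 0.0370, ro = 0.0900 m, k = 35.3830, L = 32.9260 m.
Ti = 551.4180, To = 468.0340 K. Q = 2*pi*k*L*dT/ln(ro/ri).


dT = 83.3840 K
ln(ro/ri) = 0.8889
Q = 2*pi*35.3830*32.9260*83.3840 / 0.8889 = 686668.8400 W

686668.8400 W


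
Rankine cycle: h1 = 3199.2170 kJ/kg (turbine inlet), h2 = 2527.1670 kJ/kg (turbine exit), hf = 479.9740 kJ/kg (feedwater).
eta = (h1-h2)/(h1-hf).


W = 672.0500 kJ/kg
Q_in = 2719.2430 kJ/kg
eta = 0.2471 = 24.7146%

eta = 24.7146%


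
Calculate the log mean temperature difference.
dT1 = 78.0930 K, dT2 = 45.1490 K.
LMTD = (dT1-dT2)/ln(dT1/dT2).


dT1/dT2 = 1.7297
ln(dT1/dT2) = 0.5479
LMTD = 32.9440 / 0.5479 = 60.1242 K

60.1242 K


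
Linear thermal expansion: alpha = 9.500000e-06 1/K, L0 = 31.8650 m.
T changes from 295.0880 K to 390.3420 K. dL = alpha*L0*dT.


dT = 95.2540 K
dL = 9.500000e-06 * 31.8650 * 95.2540 = 0.028835 m
L_final = 31.893835 m

dL = 0.028835 m


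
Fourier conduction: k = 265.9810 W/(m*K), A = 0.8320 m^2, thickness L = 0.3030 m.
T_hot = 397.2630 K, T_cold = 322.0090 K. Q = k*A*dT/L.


dT = 75.2540 K
Q = 265.9810 * 0.8320 * 75.2540 / 0.3030 = 54961.7942 W

54961.7942 W


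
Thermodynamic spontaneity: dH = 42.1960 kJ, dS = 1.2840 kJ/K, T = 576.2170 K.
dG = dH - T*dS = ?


T*dS = 576.2170 * 1.2840 = 739.8626 kJ
dG = 42.1960 - 739.8626 = -697.6666 kJ (spontaneous)

dG = -697.6666 kJ, spontaneous


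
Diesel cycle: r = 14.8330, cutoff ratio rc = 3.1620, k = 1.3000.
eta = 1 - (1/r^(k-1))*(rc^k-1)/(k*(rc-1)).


r^(k-1) = 2.2458
rc^k = 4.4663
eta = 0.4508 = 45.0836%

45.0836%


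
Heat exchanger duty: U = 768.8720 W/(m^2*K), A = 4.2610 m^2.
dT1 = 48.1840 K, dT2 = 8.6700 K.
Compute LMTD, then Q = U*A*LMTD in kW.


LMTD = 23.0381 K
Q = 768.8720 * 4.2610 * 23.0381 = 75476.6098 W = 75.4766 kW

75.4766 kW


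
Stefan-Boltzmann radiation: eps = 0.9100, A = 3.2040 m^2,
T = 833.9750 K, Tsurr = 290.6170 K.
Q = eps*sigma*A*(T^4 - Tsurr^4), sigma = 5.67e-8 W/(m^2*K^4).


T^4 = 4.8374e+11
Tsurr^4 = 7.1332e+09
Q = 0.9100 * 5.67e-8 * 3.2040 * 4.7661e+11 = 78791.1298 W

78791.1298 W


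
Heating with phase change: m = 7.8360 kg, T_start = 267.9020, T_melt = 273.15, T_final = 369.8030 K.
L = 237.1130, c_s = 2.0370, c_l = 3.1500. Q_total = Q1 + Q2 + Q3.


Q1 (sensible, solid) = 7.8360 * 2.0370 * 5.2480 = 83.7682 kJ
Q2 (latent) = 7.8360 * 237.1130 = 1858.0175 kJ
Q3 (sensible, liquid) = 7.8360 * 3.1500 * 96.6530 = 2385.7247 kJ
Q_total = 4327.5103 kJ

4327.5103 kJ


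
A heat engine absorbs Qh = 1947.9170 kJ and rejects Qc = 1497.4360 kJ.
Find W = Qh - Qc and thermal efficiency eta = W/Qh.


W = 1947.9170 - 1497.4360 = 450.4810 kJ
eta = 450.4810 / 1947.9170 = 0.2313 = 23.1263%

W = 450.4810 kJ, eta = 23.1263%


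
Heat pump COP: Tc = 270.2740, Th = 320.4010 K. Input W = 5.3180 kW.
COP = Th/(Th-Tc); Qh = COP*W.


COP = 320.4010 / 50.1270 = 6.3918
Qh = 6.3918 * 5.3180 = 33.9915 kW

COP = 6.3918, Qh = 33.9915 kW


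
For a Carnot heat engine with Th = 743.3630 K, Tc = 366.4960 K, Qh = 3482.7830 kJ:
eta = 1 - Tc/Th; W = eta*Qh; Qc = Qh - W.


eta = 1 - 366.4960/743.3630 = 0.5070
W = 0.5070 * 3482.7830 = 1765.6865 kJ
Qc = 3482.7830 - 1765.6865 = 1717.0965 kJ

eta = 50.6976%, W = 1765.6865 kJ, Qc = 1717.0965 kJ


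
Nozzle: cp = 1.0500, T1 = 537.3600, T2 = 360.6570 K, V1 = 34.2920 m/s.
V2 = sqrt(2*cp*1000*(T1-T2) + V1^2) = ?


dT = 176.7030 K
2*cp*1000*dT = 371076.3000
V1^2 = 1175.9413
V2 = sqrt(372252.2413) = 610.1248 m/s

610.1248 m/s


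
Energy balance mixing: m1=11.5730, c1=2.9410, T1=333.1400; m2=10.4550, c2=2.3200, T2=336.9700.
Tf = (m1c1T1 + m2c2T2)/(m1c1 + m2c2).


num = 19512.2269
den = 58.2918
Tf = 334.7337 K

334.7337 K


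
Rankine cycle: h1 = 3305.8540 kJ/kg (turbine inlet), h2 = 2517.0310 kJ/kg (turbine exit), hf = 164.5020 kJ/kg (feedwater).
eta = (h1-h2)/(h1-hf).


W = 788.8230 kJ/kg
Q_in = 3141.3520 kJ/kg
eta = 0.2511 = 25.1109%

eta = 25.1109%


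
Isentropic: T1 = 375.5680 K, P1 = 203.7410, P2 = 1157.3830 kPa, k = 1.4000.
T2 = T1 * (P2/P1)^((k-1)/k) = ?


(k-1)/k = 0.2857
(P2/P1)^exp = 1.6426
T2 = 375.5680 * 1.6426 = 616.9231 K

616.9231 K


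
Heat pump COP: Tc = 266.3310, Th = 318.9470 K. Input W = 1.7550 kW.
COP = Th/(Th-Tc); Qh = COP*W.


COP = 318.9470 / 52.6160 = 6.0618
Qh = 6.0618 * 1.7550 = 10.6384 kW

COP = 6.0618, Qh = 10.6384 kW


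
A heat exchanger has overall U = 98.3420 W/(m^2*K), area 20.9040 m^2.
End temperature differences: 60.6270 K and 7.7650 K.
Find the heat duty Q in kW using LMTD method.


LMTD = 25.7222 K
Q = 98.3420 * 20.9040 * 25.7222 = 52878.1352 W = 52.8781 kW

52.8781 kW


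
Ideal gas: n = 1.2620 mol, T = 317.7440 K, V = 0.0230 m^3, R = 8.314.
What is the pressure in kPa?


P = nRT/V = 1.2620 * 8.314 * 317.7440 / 0.0230
= 3333.8552 / 0.0230 = 144950.2262 Pa = 144.9502 kPa

144.9502 kPa


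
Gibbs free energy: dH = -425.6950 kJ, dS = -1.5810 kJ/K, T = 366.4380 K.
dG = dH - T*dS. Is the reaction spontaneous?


T*dS = 366.4380 * -1.5810 = -579.3385 kJ
dG = -425.6950 + 579.3385 = 153.6435 kJ (non-spontaneous)

dG = 153.6435 kJ, non-spontaneous


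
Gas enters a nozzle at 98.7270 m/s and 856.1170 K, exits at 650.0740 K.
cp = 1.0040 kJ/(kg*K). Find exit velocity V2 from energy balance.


dT = 206.0430 K
2*cp*1000*dT = 413734.3440
V1^2 = 9747.0205
V2 = sqrt(423481.3645) = 650.7545 m/s

650.7545 m/s


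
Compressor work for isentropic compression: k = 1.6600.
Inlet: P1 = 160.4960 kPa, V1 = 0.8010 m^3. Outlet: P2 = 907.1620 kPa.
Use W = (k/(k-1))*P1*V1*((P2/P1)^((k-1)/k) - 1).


(k-1)/k = 0.3976
(P2/P1)^exp = 1.9910
W = 2.5152 * 160.4960 * 0.8010 * (1.9910 - 1) = 320.4376 kJ

320.4376 kJ


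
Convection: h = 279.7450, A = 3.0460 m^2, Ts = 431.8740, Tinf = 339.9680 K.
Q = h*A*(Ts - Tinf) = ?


dT = 91.9060 K
Q = 279.7450 * 3.0460 * 91.9060 = 78313.4031 W

78313.4031 W


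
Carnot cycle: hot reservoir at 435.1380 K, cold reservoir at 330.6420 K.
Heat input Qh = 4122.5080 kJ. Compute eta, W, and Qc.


eta = 1 - 330.6420/435.1380 = 0.2401
W = 0.2401 * 4122.5080 = 989.9976 kJ
Qc = 4122.5080 - 989.9976 = 3132.5104 kJ

eta = 24.0145%, W = 989.9976 kJ, Qc = 3132.5104 kJ


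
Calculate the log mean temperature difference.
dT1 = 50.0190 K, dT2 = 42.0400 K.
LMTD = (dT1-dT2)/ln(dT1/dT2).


dT1/dT2 = 1.1898
ln(dT1/dT2) = 0.1738
LMTD = 7.9790 / 0.1738 = 45.9140 K

45.9140 K


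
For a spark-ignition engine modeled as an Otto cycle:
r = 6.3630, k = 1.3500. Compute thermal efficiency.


r^(k-1) = 1.9111
eta = 1 - 1/1.9111 = 0.4767 = 47.6739%

47.6739%


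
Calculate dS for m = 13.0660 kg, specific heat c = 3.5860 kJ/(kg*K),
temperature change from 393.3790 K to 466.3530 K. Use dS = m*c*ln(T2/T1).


T2/T1 = 1.1855
ln(T2/T1) = 0.1702
dS = 13.0660 * 3.5860 * 0.1702 = 7.9732 kJ/K

7.9732 kJ/K


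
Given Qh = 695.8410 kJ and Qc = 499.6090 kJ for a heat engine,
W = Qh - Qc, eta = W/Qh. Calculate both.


W = 695.8410 - 499.6090 = 196.2320 kJ
eta = 196.2320 / 695.8410 = 0.2820 = 28.2007%

W = 196.2320 kJ, eta = 28.2007%


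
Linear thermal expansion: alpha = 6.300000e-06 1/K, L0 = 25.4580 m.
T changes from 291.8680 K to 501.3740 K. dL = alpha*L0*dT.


dT = 209.5060 K
dL = 6.300000e-06 * 25.4580 * 209.5060 = 0.033602 m
L_final = 25.491602 m

dL = 0.033602 m


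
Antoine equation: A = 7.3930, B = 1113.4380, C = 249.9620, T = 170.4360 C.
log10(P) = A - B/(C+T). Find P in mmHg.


C+T = 420.3980
B/(C+T) = 2.6485
log10(P) = 7.3930 - 2.6485 = 4.7445
P = 10^4.7445 = 55522.2354 mmHg

55522.2354 mmHg


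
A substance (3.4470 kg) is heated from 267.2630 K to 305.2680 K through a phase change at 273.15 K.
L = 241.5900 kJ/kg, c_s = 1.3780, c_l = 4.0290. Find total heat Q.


Q1 (sensible, solid) = 3.4470 * 1.3780 * 5.8870 = 27.9630 kJ
Q2 (latent) = 3.4470 * 241.5900 = 832.7607 kJ
Q3 (sensible, liquid) = 3.4470 * 4.0290 * 32.1180 = 446.0536 kJ
Q_total = 1306.7774 kJ

1306.7774 kJ


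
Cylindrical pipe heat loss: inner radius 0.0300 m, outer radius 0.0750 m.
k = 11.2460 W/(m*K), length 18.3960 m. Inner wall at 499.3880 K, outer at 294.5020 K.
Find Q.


dT = 204.8860 K
ln(ro/ri) = 0.9163
Q = 2*pi*11.2460*18.3960*204.8860 / 0.9163 = 290656.7000 W

290656.7000 W


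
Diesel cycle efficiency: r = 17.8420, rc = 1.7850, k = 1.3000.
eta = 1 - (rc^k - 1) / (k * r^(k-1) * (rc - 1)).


r^(k-1) = 2.3737
rc^k = 2.1239
eta = 0.5360 = 53.6048%

53.6048%


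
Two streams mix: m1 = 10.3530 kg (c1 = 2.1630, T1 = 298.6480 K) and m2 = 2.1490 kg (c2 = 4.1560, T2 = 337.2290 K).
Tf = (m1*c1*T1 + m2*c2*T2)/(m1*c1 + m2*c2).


num = 9699.6601
den = 31.3248
Tf = 309.6481 K

309.6481 K


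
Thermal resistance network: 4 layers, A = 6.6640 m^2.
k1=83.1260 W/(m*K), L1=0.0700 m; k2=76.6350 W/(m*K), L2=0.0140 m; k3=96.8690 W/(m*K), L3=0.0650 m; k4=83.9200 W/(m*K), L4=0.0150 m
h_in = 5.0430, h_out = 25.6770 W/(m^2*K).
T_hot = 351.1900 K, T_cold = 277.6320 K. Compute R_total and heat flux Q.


R_conv_in = 1/(5.0430*6.6640) = 0.0298
R_1 = 0.0700/(83.1260*6.6640) = 0.0001
R_2 = 0.0140/(76.6350*6.6640) = 2.7414e-05
R_3 = 0.0650/(96.8690*6.6640) = 0.0001
R_4 = 0.0150/(83.9200*6.6640) = 2.6822e-05
R_conv_out = 1/(25.6770*6.6640) = 0.0058
R_total = 0.0359 K/W
Q = 73.5580 / 0.0359 = 2050.0237 W

R_total = 0.0359 K/W, Q = 2050.0237 W


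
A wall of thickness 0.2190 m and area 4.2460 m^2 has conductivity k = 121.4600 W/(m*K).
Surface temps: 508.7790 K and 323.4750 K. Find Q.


dT = 185.3040 K
Q = 121.4600 * 4.2460 * 185.3040 / 0.2190 = 436369.0558 W

436369.0558 W


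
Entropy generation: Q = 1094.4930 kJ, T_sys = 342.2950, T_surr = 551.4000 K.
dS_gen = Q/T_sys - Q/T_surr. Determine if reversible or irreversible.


dS_sys = 1094.4930/342.2950 = 3.1975 kJ/K
dS_surr = -1094.4930/551.4000 = -1.9849 kJ/K
dS_gen = 3.1975 - 1.9849 = 1.2126 kJ/K (irreversible)

dS_gen = 1.2126 kJ/K, irreversible


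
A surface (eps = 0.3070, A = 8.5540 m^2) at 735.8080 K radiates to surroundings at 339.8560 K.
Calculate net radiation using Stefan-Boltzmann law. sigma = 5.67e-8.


T^4 = 2.9313e+11
Tsurr^4 = 1.3341e+10
Q = 0.3070 * 5.67e-8 * 8.5540 * 2.7979e+11 = 41660.0104 W

41660.0104 W


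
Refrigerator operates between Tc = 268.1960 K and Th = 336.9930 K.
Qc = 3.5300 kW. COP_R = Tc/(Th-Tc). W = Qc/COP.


COP = 268.1960 / 68.7970 = 3.8984
W = 3.5300 / 3.8984 = 0.9055 kW

COP = 3.8984, W = 0.9055 kW


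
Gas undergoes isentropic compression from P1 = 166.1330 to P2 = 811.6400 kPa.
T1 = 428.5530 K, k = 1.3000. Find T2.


(k-1)/k = 0.2308
(P2/P1)^exp = 1.4420
T2 = 428.5530 * 1.4420 = 617.9925 K

617.9925 K


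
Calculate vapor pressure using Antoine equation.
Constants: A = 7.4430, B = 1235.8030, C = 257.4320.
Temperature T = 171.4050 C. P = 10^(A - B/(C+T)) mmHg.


C+T = 428.8370
B/(C+T) = 2.8818
log10(P) = 7.4430 - 2.8818 = 4.5612
P = 10^4.5612 = 36412.0721 mmHg

36412.0721 mmHg


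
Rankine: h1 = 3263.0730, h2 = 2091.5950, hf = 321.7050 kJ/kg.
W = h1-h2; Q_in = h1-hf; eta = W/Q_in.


W = 1171.4780 kJ/kg
Q_in = 2941.3680 kJ/kg
eta = 0.3983 = 39.8277%

eta = 39.8277%


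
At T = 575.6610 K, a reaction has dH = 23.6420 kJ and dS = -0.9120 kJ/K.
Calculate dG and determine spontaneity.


T*dS = 575.6610 * -0.9120 = -525.0028 kJ
dG = 23.6420 + 525.0028 = 548.6448 kJ (non-spontaneous)

dG = 548.6448 kJ, non-spontaneous


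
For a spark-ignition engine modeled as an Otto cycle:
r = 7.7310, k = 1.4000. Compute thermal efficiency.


r^(k-1) = 2.2662
eta = 1 - 1/2.2662 = 0.5587 = 55.8729%

55.8729%


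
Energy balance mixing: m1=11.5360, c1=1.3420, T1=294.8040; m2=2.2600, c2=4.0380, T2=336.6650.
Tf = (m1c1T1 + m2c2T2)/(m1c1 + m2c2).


num = 7636.3171
den = 24.6072
Tf = 310.3287 K

310.3287 K


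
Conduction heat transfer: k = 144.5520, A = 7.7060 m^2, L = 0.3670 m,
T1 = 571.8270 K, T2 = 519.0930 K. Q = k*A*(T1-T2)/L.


dT = 52.7340 K
Q = 144.5520 * 7.7060 * 52.7340 / 0.3670 = 160058.1379 W

160058.1379 W


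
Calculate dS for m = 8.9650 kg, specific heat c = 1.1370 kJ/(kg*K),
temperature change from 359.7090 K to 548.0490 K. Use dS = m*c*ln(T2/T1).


T2/T1 = 1.5236
ln(T2/T1) = 0.4211
dS = 8.9650 * 1.1370 * 0.4211 = 4.2920 kJ/K

4.2920 kJ/K


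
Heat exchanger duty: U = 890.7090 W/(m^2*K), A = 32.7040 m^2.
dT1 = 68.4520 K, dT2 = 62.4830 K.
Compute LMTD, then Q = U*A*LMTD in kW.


LMTD = 65.4221 K
Q = 890.7090 * 32.7040 * 65.4221 = 1905729.8963 W = 1905.7299 kW

1905.7299 kW


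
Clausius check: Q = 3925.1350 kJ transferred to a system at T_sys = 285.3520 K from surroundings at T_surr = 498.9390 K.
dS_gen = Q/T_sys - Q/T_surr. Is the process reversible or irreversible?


dS_sys = 3925.1350/285.3520 = 13.7554 kJ/K
dS_surr = -3925.1350/498.9390 = -7.8670 kJ/K
dS_gen = 13.7554 - 7.8670 = 5.8885 kJ/K (irreversible)

dS_gen = 5.8885 kJ/K, irreversible


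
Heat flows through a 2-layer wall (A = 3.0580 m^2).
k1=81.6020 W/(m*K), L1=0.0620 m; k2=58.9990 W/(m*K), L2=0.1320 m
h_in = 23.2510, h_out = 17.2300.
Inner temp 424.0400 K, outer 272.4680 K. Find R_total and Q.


R_conv_in = 1/(23.2510*3.0580) = 0.0141
R_1 = 0.0620/(81.6020*3.0580) = 0.0002
R_2 = 0.1320/(58.9990*3.0580) = 0.0007
R_conv_out = 1/(17.2300*3.0580) = 0.0190
R_total = 0.0340 K/W
Q = 151.5720 / 0.0340 = 4454.9013 W

R_total = 0.0340 K/W, Q = 4454.9013 W


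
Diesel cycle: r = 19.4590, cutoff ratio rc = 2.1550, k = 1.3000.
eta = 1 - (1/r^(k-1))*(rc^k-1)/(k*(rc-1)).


r^(k-1) = 2.4363
rc^k = 2.7132
eta = 0.5317 = 53.1676%

53.1676%


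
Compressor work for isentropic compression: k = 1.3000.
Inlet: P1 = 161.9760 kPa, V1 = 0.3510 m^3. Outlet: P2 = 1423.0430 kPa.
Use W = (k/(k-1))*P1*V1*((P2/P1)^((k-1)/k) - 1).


(k-1)/k = 0.2308
(P2/P1)^exp = 1.6512
W = 4.3333 * 161.9760 * 0.3510 * (1.6512 - 1) = 160.4265 kJ

160.4265 kJ


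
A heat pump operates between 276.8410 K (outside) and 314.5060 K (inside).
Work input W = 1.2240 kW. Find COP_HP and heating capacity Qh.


COP = 314.5060 / 37.6650 = 8.3501
Qh = 8.3501 * 1.2240 = 10.2205 kW

COP = 8.3501, Qh = 10.2205 kW


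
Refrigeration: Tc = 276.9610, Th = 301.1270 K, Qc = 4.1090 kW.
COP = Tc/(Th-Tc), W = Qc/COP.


COP = 276.9610 / 24.1660 = 11.4608
W = 4.1090 / 11.4608 = 0.3585 kW

COP = 11.4608, W = 0.3585 kW


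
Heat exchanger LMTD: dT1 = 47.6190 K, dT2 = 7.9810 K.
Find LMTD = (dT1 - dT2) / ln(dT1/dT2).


dT1/dT2 = 5.9665
ln(dT1/dT2) = 1.7862
LMTD = 39.6380 / 1.7862 = 22.1916 K

22.1916 K


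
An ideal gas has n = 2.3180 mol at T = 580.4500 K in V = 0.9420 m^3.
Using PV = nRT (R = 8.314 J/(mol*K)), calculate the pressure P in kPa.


P = nRT/V = 2.3180 * 8.314 * 580.4500 / 0.9420
= 11186.3465 / 0.9420 = 11875.1024 Pa = 11.8751 kPa

11.8751 kPa


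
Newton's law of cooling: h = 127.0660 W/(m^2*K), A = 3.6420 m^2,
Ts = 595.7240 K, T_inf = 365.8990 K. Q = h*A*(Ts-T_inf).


dT = 229.8250 K
Q = 127.0660 * 3.6420 * 229.8250 = 106357.1200 W

106357.1200 W


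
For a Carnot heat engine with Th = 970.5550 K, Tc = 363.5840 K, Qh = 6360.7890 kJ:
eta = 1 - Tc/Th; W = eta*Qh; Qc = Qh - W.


eta = 1 - 363.5840/970.5550 = 0.6254
W = 0.6254 * 6360.7890 = 3977.9451 kJ
Qc = 6360.7890 - 3977.9451 = 2382.8439 kJ

eta = 62.5385%, W = 3977.9451 kJ, Qc = 2382.8439 kJ


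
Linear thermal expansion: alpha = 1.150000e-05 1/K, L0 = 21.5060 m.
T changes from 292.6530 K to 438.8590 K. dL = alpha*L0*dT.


dT = 146.2060 K
dL = 1.150000e-05 * 21.5060 * 146.2060 = 0.036160 m
L_final = 21.542160 m

dL = 0.036160 m


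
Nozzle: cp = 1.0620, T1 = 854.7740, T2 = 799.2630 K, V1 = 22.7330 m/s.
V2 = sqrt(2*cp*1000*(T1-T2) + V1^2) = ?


dT = 55.5110 K
2*cp*1000*dT = 117905.3640
V1^2 = 516.7893
V2 = sqrt(118422.1533) = 344.1252 m/s

344.1252 m/s


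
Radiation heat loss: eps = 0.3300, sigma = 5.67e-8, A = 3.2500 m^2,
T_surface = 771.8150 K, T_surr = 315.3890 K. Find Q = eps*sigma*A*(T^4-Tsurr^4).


T^4 = 3.5486e+11
Tsurr^4 = 9.8943e+09
Q = 0.3300 * 5.67e-8 * 3.2500 * 3.4496e+11 = 20977.4133 W

20977.4133 W


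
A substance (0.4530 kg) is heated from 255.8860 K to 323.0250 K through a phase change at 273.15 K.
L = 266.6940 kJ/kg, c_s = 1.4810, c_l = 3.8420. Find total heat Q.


Q1 (sensible, solid) = 0.4530 * 1.4810 * 17.2640 = 11.5823 kJ
Q2 (latent) = 0.4530 * 266.6940 = 120.8124 kJ
Q3 (sensible, liquid) = 0.4530 * 3.8420 * 49.8750 = 86.8037 kJ
Q_total = 219.1984 kJ

219.1984 kJ


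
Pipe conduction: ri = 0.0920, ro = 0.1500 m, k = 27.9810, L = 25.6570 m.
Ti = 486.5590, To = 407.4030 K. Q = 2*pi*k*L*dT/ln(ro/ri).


dT = 79.1560 K
ln(ro/ri) = 0.4888
Q = 2*pi*27.9810*25.6570*79.1560 / 0.4888 = 730398.9008 W

730398.9008 W


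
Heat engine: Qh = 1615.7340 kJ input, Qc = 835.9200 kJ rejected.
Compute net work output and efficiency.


W = 1615.7340 - 835.9200 = 779.8140 kJ
eta = 779.8140 / 1615.7340 = 0.4826 = 48.2638%

W = 779.8140 kJ, eta = 48.2638%


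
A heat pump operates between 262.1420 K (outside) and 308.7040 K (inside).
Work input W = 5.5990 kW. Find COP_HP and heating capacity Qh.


COP = 308.7040 / 46.5620 = 6.6300
Qh = 6.6300 * 5.5990 = 37.1211 kW

COP = 6.6300, Qh = 37.1211 kW


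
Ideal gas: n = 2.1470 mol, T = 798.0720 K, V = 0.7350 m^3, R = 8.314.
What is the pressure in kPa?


P = nRT/V = 2.1470 * 8.314 * 798.0720 / 0.7350
= 14245.7113 / 0.7350 = 19381.9201 Pa = 19.3819 kPa

19.3819 kPa


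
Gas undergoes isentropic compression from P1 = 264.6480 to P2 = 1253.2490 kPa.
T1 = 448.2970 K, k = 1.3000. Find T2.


(k-1)/k = 0.2308
(P2/P1)^exp = 1.4317
T2 = 448.2970 * 1.4317 = 641.8302 K

641.8302 K


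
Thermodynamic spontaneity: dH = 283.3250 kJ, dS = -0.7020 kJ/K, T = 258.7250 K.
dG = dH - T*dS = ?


T*dS = 258.7250 * -0.7020 = -181.6250 kJ
dG = 283.3250 + 181.6250 = 464.9500 kJ (non-spontaneous)

dG = 464.9500 kJ, non-spontaneous


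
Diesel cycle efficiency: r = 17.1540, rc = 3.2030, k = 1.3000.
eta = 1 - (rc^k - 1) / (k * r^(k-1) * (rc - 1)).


r^(k-1) = 2.3459
rc^k = 4.5418
eta = 0.4728 = 47.2829%

47.2829%


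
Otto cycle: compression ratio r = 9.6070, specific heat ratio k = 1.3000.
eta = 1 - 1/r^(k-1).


r^(k-1) = 1.9714
eta = 1 - 1/1.9714 = 0.4927 = 49.2748%

49.2748%


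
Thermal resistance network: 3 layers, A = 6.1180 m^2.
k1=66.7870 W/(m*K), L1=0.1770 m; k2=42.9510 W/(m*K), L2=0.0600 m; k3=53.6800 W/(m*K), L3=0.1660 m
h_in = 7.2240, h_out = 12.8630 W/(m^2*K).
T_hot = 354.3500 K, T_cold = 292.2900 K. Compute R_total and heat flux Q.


R_conv_in = 1/(7.2240*6.1180) = 0.0226
R_1 = 0.1770/(66.7870*6.1180) = 0.0004
R_2 = 0.0600/(42.9510*6.1180) = 0.0002
R_3 = 0.1660/(53.6800*6.1180) = 0.0005
R_conv_out = 1/(12.8630*6.1180) = 0.0127
R_total = 0.0365 K/W
Q = 62.0600 / 0.0365 = 1700.2558 W

R_total = 0.0365 K/W, Q = 1700.2558 W


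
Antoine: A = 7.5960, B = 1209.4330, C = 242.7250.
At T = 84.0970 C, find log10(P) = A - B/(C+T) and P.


C+T = 326.8220
B/(C+T) = 3.7006
log10(P) = 7.5960 - 3.7006 = 3.8954
P = 10^3.8954 = 7859.8408 mmHg

7859.8408 mmHg


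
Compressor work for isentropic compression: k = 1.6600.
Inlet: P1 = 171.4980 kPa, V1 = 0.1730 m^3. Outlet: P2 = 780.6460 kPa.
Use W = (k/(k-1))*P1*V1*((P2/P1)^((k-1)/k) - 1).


(k-1)/k = 0.3976
(P2/P1)^exp = 1.8268
W = 2.5152 * 171.4980 * 0.1730 * (1.8268 - 1) = 61.6981 kJ

61.6981 kJ


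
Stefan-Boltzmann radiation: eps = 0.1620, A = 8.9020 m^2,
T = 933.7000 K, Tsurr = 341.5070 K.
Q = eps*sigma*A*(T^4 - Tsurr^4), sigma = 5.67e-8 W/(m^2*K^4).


T^4 = 7.6003e+11
Tsurr^4 = 1.3602e+10
Q = 0.1620 * 5.67e-8 * 8.9020 * 7.4643e+11 = 61034.0713 W

61034.0713 W


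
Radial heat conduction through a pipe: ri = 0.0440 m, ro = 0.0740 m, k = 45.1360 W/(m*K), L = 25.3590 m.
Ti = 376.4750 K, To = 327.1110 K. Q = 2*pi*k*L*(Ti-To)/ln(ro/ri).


dT = 49.3640 K
ln(ro/ri) = 0.5199
Q = 2*pi*45.1360*25.3590*49.3640 / 0.5199 = 682882.6637 W

682882.6637 W


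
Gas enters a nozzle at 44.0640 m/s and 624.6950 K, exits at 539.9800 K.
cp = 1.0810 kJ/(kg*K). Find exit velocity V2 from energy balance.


dT = 84.7150 K
2*cp*1000*dT = 183153.8300
V1^2 = 1941.6361
V2 = sqrt(185095.4661) = 430.2272 m/s

430.2272 m/s


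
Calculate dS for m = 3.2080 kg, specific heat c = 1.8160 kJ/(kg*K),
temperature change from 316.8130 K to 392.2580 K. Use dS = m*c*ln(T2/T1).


T2/T1 = 1.2381
ln(T2/T1) = 0.2136
dS = 3.2080 * 1.8160 * 0.2136 = 1.2444 kJ/K

1.2444 kJ/K


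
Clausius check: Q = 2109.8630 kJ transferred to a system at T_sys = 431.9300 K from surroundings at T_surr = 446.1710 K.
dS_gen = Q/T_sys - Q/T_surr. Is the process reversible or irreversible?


dS_sys = 2109.8630/431.9300 = 4.8847 kJ/K
dS_surr = -2109.8630/446.1710 = -4.7288 kJ/K
dS_gen = 4.8847 - 4.7288 = 0.1559 kJ/K (irreversible)

dS_gen = 0.1559 kJ/K, irreversible


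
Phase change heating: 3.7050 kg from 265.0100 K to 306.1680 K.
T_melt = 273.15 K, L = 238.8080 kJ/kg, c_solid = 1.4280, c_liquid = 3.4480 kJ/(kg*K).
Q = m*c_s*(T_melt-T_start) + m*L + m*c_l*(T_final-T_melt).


Q1 (sensible, solid) = 3.7050 * 1.4280 * 8.1400 = 43.0666 kJ
Q2 (latent) = 3.7050 * 238.8080 = 884.7836 kJ
Q3 (sensible, liquid) = 3.7050 * 3.4480 * 33.0180 = 421.7997 kJ
Q_total = 1349.6499 kJ

1349.6499 kJ


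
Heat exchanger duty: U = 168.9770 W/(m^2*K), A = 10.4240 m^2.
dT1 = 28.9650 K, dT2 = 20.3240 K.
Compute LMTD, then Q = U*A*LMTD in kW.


LMTD = 24.3899 K
Q = 168.9770 * 10.4240 * 24.3899 = 42960.7958 W = 42.9608 kW

42.9608 kW


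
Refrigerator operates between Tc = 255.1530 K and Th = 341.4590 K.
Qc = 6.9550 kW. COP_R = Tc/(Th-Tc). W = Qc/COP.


COP = 255.1530 / 86.3060 = 2.9564
W = 6.9550 / 2.9564 = 2.3525 kW

COP = 2.9564, W = 2.3525 kW


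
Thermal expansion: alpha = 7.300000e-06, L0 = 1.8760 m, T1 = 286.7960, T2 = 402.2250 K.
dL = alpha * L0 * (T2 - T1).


dT = 115.4290 K
dL = 7.300000e-06 * 1.8760 * 115.4290 = 0.001581 m
L_final = 1.877581 m

dL = 0.001581 m


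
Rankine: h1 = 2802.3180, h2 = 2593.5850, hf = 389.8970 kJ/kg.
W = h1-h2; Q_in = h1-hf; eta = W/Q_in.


W = 208.7330 kJ/kg
Q_in = 2412.4210 kJ/kg
eta = 0.0865 = 8.6524%

eta = 8.6524%


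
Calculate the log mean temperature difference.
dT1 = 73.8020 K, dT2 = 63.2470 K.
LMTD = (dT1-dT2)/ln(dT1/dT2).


dT1/dT2 = 1.1669
ln(dT1/dT2) = 0.1543
LMTD = 10.5550 / 0.1543 = 68.3888 K

68.3888 K


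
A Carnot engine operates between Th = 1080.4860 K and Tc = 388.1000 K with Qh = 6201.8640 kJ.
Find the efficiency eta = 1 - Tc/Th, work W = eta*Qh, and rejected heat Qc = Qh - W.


eta = 1 - 388.1000/1080.4860 = 0.6408
W = 0.6408 * 6201.8640 = 3974.2151 kJ
Qc = 6201.8640 - 3974.2151 = 2227.6489 kJ

eta = 64.0810%, W = 3974.2151 kJ, Qc = 2227.6489 kJ


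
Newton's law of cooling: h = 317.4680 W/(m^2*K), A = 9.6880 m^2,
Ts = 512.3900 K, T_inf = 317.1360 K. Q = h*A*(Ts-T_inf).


dT = 195.2540 K
Q = 317.4680 * 9.6880 * 195.2540 = 600529.0569 W

600529.0569 W


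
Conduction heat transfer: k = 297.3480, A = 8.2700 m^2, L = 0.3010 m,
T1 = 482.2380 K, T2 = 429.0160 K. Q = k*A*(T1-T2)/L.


dT = 53.2220 K
Q = 297.3480 * 8.2700 * 53.2220 / 0.3010 = 434805.6976 W

434805.6976 W
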